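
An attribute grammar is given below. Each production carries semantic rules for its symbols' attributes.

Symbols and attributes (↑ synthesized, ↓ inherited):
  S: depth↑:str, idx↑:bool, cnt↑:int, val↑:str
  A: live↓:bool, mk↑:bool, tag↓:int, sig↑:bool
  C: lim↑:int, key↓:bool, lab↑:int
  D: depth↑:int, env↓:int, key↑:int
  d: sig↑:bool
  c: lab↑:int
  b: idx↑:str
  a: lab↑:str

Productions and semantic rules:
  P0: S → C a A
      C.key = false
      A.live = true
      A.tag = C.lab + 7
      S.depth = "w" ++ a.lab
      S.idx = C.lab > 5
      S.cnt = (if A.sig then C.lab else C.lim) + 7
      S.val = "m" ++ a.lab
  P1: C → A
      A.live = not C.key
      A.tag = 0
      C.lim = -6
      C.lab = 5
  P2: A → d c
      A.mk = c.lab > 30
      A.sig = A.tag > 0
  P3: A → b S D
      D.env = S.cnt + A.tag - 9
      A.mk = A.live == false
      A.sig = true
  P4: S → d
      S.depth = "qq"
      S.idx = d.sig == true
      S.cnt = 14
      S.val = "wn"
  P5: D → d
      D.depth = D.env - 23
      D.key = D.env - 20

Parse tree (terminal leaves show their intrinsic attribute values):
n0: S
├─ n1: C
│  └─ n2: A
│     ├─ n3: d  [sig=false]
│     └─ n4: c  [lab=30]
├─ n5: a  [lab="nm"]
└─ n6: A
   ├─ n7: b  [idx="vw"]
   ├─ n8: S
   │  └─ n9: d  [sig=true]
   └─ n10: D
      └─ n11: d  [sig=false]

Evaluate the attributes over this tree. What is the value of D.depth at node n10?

1. n1.key = false  [false]
2. n2.live = true  [not C.key]
3. n2.tag = 0  [0]
4. n3.sig = false  [terminal]
5. n4.lab = 30  [terminal]
6. n2.mk = false  [c.lab > 30]
7. n2.sig = false  [A.tag > 0]
8. n1.lim = -6  [-6]
9. n1.lab = 5  [5]
10. n5.lab = "nm"  [terminal]
11. n6.live = true  [true]
12. n6.tag = 12  [C.lab + 7]
13. n7.idx = "vw"  [terminal]
14. n9.sig = true  [terminal]
15. n8.depth = "qq"  ["qq"]
16. n8.idx = true  [d.sig == true]
17. n8.cnt = 14  [14]
18. n8.val = "wn"  ["wn"]
19. n10.env = 17  [S.cnt + A.tag - 9]
20. n11.sig = false  [terminal]
21. n10.depth = -6  [D.env - 23]
22. n10.key = -3  [D.env - 20]
23. n6.mk = false  [A.live == false]
24. n6.sig = true  [true]
25. n0.depth = "wnm"  ["w" ++ a.lab]
26. n0.idx = false  [C.lab > 5]
27. n0.cnt = 12  [(if A.sig then C.lab else C.lim) + 7]
28. n0.val = "mnm"  ["m" ++ a.lab]

-6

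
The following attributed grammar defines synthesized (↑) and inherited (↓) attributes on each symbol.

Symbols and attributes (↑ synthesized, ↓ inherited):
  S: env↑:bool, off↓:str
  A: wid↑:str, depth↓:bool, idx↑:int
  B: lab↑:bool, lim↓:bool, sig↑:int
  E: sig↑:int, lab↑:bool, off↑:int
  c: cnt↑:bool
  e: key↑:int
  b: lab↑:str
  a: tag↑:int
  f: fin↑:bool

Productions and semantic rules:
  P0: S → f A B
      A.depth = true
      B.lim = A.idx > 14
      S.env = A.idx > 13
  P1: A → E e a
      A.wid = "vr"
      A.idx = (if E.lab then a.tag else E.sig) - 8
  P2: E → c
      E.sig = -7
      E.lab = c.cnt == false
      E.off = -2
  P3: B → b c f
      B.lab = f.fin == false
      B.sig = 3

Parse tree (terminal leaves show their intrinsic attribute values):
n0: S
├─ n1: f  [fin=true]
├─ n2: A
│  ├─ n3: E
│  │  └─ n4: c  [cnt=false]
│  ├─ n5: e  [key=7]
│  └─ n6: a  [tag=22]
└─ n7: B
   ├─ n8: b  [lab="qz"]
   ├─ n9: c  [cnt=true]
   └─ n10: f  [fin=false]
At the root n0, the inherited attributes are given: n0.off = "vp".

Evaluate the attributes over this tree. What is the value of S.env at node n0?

1. n0.off = "vp"  [given at root]
2. n1.fin = true  [terminal]
3. n2.depth = true  [true]
4. n4.cnt = false  [terminal]
5. n3.sig = -7  [-7]
6. n3.lab = true  [c.cnt == false]
7. n3.off = -2  [-2]
8. n5.key = 7  [terminal]
9. n6.tag = 22  [terminal]
10. n2.wid = "vr"  ["vr"]
11. n2.idx = 14  [(if E.lab then a.tag else E.sig) - 8]
12. n7.lim = false  [A.idx > 14]
13. n8.lab = "qz"  [terminal]
14. n9.cnt = true  [terminal]
15. n10.fin = false  [terminal]
16. n7.lab = true  [f.fin == false]
17. n7.sig = 3  [3]
18. n0.env = true  [A.idx > 13]

true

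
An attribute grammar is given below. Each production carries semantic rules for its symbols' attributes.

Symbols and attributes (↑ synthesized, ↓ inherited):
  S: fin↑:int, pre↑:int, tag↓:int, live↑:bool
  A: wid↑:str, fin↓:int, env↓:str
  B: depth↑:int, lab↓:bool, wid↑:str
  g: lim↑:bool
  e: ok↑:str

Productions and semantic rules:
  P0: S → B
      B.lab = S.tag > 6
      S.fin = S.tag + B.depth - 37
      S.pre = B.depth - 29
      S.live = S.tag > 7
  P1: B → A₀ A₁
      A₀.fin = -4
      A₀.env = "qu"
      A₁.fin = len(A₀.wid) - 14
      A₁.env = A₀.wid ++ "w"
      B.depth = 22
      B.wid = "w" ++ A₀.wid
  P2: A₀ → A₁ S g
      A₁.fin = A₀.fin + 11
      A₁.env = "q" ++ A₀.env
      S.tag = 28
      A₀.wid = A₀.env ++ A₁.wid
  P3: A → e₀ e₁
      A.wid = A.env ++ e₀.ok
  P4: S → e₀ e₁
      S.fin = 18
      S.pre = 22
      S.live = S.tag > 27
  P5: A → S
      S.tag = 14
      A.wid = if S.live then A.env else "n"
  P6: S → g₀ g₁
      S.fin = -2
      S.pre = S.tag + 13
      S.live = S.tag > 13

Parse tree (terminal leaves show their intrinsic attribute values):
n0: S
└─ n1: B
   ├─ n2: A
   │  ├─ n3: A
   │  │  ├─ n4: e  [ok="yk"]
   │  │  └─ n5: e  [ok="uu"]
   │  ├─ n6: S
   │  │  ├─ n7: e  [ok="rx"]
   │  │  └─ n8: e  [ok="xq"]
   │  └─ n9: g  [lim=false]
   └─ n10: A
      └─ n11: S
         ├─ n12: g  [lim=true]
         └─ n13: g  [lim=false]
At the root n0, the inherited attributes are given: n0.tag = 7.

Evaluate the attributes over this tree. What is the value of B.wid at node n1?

1. n0.tag = 7  [given at root]
2. n1.lab = true  [S.tag > 6]
3. n2.fin = -4  [-4]
4. n2.env = "qu"  ["qu"]
5. n3.fin = 7  [A₀.fin + 11]
6. n3.env = "qqu"  ["q" ++ A₀.env]
7. n4.ok = "yk"  [terminal]
8. n5.ok = "uu"  [terminal]
9. n3.wid = "qquyk"  [A.env ++ e₀.ok]
10. n6.tag = 28  [28]
11. n7.ok = "rx"  [terminal]
12. n8.ok = "xq"  [terminal]
13. n6.fin = 18  [18]
14. n6.pre = 22  [22]
15. n6.live = true  [S.tag > 27]
16. n9.lim = false  [terminal]
17. n2.wid = "quqquyk"  [A₀.env ++ A₁.wid]
18. n10.fin = -7  [len(A₀.wid) - 14]
19. n10.env = "quqquykw"  [A₀.wid ++ "w"]
20. n11.tag = 14  [14]
21. n12.lim = true  [terminal]
22. n13.lim = false  [terminal]
23. n11.fin = -2  [-2]
24. n11.pre = 27  [S.tag + 13]
25. n11.live = true  [S.tag > 13]
26. n10.wid = "quqquykw"  [if S.live then A.env else "n"]
27. n1.depth = 22  [22]
28. n1.wid = "wquqquyk"  ["w" ++ A₀.wid]
29. n0.fin = -8  [S.tag + B.depth - 37]
30. n0.pre = -7  [B.depth - 29]
31. n0.live = false  [S.tag > 7]

"wquqquyk"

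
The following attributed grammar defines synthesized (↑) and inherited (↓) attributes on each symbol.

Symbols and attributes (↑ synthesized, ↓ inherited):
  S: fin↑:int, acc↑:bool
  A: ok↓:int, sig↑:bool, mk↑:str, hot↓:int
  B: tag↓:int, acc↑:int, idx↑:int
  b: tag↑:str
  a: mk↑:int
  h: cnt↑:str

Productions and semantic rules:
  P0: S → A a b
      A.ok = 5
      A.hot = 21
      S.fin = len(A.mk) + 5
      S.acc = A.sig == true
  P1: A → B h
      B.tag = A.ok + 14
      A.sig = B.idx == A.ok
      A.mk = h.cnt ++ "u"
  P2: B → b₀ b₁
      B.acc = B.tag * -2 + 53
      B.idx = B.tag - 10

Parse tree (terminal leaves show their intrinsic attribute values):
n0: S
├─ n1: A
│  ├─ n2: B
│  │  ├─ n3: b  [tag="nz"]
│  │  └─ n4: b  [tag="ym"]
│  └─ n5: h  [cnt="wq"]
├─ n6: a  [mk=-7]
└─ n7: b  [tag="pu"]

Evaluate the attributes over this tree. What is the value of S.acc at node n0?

false

1. n1.ok = 5  [5]
2. n1.hot = 21  [21]
3. n2.tag = 19  [A.ok + 14]
4. n3.tag = "nz"  [terminal]
5. n4.tag = "ym"  [terminal]
6. n2.acc = 15  [B.tag * -2 + 53]
7. n2.idx = 9  [B.tag - 10]
8. n5.cnt = "wq"  [terminal]
9. n1.sig = false  [B.idx == A.ok]
10. n1.mk = "wqu"  [h.cnt ++ "u"]
11. n6.mk = -7  [terminal]
12. n7.tag = "pu"  [terminal]
13. n0.fin = 8  [len(A.mk) + 5]
14. n0.acc = false  [A.sig == true]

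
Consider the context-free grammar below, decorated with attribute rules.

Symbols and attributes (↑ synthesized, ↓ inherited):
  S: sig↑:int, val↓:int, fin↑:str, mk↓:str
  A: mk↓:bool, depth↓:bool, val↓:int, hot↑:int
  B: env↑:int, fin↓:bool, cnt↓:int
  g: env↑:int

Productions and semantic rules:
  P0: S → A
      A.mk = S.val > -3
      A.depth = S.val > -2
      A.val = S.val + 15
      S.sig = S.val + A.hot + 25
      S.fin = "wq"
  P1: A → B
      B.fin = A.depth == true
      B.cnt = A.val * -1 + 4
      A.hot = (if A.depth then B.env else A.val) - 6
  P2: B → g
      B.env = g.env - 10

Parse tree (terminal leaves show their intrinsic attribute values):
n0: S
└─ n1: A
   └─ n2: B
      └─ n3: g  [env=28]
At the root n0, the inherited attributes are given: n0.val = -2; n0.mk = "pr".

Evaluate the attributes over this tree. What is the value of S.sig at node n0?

30

1. n0.val = -2  [given at root]
2. n0.mk = "pr"  [given at root]
3. n1.mk = true  [S.val > -3]
4. n1.depth = false  [S.val > -2]
5. n1.val = 13  [S.val + 15]
6. n2.fin = false  [A.depth == true]
7. n2.cnt = -9  [A.val * -1 + 4]
8. n3.env = 28  [terminal]
9. n2.env = 18  [g.env - 10]
10. n1.hot = 7  [(if A.depth then B.env else A.val) - 6]
11. n0.sig = 30  [S.val + A.hot + 25]
12. n0.fin = "wq"  ["wq"]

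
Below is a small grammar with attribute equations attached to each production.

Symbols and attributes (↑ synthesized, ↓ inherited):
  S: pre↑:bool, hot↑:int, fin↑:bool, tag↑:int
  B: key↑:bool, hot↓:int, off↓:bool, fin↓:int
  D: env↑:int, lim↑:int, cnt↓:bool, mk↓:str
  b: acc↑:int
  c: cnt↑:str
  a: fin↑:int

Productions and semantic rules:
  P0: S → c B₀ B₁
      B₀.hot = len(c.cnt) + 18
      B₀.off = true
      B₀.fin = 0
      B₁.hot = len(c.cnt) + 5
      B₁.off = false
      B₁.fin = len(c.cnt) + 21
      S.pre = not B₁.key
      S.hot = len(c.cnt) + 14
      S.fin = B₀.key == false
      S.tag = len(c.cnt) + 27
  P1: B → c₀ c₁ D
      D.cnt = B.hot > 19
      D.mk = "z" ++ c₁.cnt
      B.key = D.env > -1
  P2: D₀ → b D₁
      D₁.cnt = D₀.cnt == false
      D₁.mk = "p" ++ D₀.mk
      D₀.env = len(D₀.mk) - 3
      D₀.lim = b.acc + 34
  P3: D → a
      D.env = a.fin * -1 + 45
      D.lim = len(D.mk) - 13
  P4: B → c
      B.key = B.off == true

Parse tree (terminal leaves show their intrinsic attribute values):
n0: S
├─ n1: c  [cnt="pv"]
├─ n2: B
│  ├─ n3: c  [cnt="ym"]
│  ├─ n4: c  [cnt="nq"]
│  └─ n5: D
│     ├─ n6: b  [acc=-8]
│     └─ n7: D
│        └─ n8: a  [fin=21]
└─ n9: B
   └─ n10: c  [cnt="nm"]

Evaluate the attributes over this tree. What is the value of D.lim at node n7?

-9

1. n1.cnt = "pv"  [terminal]
2. n2.hot = 20  [len(c.cnt) + 18]
3. n2.off = true  [true]
4. n2.fin = 0  [0]
5. n3.cnt = "ym"  [terminal]
6. n4.cnt = "nq"  [terminal]
7. n5.cnt = true  [B.hot > 19]
8. n5.mk = "znq"  ["z" ++ c₁.cnt]
9. n6.acc = -8  [terminal]
10. n7.cnt = false  [D₀.cnt == false]
11. n7.mk = "pznq"  ["p" ++ D₀.mk]
12. n8.fin = 21  [terminal]
13. n7.env = 24  [a.fin * -1 + 45]
14. n7.lim = -9  [len(D.mk) - 13]
15. n5.env = 0  [len(D₀.mk) - 3]
16. n5.lim = 26  [b.acc + 34]
17. n2.key = true  [D.env > -1]
18. n9.hot = 7  [len(c.cnt) + 5]
19. n9.off = false  [false]
20. n9.fin = 23  [len(c.cnt) + 21]
21. n10.cnt = "nm"  [terminal]
22. n9.key = false  [B.off == true]
23. n0.pre = true  [not B₁.key]
24. n0.hot = 16  [len(c.cnt) + 14]
25. n0.fin = false  [B₀.key == false]
26. n0.tag = 29  [len(c.cnt) + 27]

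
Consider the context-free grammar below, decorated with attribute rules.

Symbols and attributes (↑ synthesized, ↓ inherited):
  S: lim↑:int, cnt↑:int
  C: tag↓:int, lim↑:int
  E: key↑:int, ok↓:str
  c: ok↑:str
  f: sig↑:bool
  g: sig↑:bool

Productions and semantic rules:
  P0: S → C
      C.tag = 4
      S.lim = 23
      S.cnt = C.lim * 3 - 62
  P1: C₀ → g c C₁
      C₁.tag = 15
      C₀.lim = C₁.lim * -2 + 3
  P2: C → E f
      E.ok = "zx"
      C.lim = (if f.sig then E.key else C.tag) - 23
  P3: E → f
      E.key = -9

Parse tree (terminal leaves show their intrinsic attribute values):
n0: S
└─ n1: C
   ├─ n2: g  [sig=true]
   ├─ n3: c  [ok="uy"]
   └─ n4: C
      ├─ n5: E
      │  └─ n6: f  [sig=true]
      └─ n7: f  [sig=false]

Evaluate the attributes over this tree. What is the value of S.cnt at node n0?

-5

1. n1.tag = 4  [4]
2. n2.sig = true  [terminal]
3. n3.ok = "uy"  [terminal]
4. n4.tag = 15  [15]
5. n5.ok = "zx"  ["zx"]
6. n6.sig = true  [terminal]
7. n5.key = -9  [-9]
8. n7.sig = false  [terminal]
9. n4.lim = -8  [(if f.sig then E.key else C.tag) - 23]
10. n1.lim = 19  [C₁.lim * -2 + 3]
11. n0.lim = 23  [23]
12. n0.cnt = -5  [C.lim * 3 - 62]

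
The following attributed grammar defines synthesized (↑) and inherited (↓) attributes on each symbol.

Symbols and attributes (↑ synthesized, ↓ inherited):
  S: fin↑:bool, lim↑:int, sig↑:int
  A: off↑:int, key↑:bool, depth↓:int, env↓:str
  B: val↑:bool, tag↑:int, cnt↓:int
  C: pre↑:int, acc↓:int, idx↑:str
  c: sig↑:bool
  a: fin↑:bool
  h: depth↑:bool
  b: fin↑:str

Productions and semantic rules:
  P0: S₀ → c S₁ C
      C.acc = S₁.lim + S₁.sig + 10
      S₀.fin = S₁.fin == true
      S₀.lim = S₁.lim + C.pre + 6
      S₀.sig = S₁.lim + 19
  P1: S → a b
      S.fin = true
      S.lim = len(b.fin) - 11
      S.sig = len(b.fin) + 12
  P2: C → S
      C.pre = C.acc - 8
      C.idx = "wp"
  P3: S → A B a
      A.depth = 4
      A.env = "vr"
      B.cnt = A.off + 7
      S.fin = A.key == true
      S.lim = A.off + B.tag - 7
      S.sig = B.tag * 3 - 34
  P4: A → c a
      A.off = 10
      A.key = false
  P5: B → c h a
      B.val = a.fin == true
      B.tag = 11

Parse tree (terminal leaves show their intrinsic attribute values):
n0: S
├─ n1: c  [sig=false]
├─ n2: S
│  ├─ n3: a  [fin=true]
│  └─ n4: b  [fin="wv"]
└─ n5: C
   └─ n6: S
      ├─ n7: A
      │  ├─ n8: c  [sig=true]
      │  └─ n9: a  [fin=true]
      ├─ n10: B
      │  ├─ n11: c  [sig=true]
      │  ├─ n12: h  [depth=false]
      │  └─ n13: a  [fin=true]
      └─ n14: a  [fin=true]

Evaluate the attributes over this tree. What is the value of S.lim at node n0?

1. n1.sig = false  [terminal]
2. n3.fin = true  [terminal]
3. n4.fin = "wv"  [terminal]
4. n2.fin = true  [true]
5. n2.lim = -9  [len(b.fin) - 11]
6. n2.sig = 14  [len(b.fin) + 12]
7. n5.acc = 15  [S₁.lim + S₁.sig + 10]
8. n7.depth = 4  [4]
9. n7.env = "vr"  ["vr"]
10. n8.sig = true  [terminal]
11. n9.fin = true  [terminal]
12. n7.off = 10  [10]
13. n7.key = false  [false]
14. n10.cnt = 17  [A.off + 7]
15. n11.sig = true  [terminal]
16. n12.depth = false  [terminal]
17. n13.fin = true  [terminal]
18. n10.val = true  [a.fin == true]
19. n10.tag = 11  [11]
20. n14.fin = true  [terminal]
21. n6.fin = false  [A.key == true]
22. n6.lim = 14  [A.off + B.tag - 7]
23. n6.sig = -1  [B.tag * 3 - 34]
24. n5.pre = 7  [C.acc - 8]
25. n5.idx = "wp"  ["wp"]
26. n0.fin = true  [S₁.fin == true]
27. n0.lim = 4  [S₁.lim + C.pre + 6]
28. n0.sig = 10  [S₁.lim + 19]

4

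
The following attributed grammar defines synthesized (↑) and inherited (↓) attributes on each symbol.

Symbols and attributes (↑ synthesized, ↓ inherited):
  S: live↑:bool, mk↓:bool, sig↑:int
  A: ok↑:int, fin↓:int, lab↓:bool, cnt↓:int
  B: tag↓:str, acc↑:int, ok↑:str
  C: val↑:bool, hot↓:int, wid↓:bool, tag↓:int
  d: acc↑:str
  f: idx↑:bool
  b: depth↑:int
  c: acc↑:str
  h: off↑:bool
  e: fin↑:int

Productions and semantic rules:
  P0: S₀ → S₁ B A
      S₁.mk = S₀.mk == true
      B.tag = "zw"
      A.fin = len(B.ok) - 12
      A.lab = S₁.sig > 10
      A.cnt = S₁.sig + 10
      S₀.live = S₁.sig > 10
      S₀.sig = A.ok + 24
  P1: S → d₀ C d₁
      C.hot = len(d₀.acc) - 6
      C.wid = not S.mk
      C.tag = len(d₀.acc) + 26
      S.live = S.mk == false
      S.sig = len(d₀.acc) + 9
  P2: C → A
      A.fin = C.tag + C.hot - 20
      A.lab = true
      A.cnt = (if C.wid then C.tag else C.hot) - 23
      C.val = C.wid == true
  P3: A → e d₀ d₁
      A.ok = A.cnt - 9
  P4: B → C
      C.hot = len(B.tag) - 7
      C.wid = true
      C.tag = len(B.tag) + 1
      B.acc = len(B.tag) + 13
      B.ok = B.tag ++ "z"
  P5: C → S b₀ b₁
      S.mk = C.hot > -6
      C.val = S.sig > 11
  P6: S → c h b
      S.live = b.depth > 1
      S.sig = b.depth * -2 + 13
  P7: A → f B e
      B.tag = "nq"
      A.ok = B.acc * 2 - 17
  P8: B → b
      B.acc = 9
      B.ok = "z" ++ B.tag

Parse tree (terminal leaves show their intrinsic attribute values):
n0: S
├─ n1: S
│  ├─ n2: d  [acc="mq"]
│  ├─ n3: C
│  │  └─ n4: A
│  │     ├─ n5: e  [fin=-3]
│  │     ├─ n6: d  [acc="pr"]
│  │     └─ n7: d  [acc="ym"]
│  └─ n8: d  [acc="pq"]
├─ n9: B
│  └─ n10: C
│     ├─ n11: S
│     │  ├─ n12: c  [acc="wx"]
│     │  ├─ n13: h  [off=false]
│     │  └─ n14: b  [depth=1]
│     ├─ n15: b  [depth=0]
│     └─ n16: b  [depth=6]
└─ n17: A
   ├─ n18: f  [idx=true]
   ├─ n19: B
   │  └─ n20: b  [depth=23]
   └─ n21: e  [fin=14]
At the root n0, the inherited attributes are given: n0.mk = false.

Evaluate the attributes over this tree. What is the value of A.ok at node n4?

-4

1. n0.mk = false  [given at root]
2. n1.mk = false  [S₀.mk == true]
3. n2.acc = "mq"  [terminal]
4. n3.hot = -4  [len(d₀.acc) - 6]
5. n3.wid = true  [not S.mk]
6. n3.tag = 28  [len(d₀.acc) + 26]
7. n4.fin = 4  [C.tag + C.hot - 20]
8. n4.lab = true  [true]
9. n4.cnt = 5  [(if C.wid then C.tag else C.hot) - 23]
10. n5.fin = -3  [terminal]
11. n6.acc = "pr"  [terminal]
12. n7.acc = "ym"  [terminal]
13. n4.ok = -4  [A.cnt - 9]
14. n3.val = true  [C.wid == true]
15. n8.acc = "pq"  [terminal]
16. n1.live = true  [S.mk == false]
17. n1.sig = 11  [len(d₀.acc) + 9]
18. n9.tag = "zw"  ["zw"]
19. n10.hot = -5  [len(B.tag) - 7]
20. n10.wid = true  [true]
21. n10.tag = 3  [len(B.tag) + 1]
22. n11.mk = true  [C.hot > -6]
23. n12.acc = "wx"  [terminal]
24. n13.off = false  [terminal]
25. n14.depth = 1  [terminal]
26. n11.live = false  [b.depth > 1]
27. n11.sig = 11  [b.depth * -2 + 13]
28. n15.depth = 0  [terminal]
29. n16.depth = 6  [terminal]
30. n10.val = false  [S.sig > 11]
31. n9.acc = 15  [len(B.tag) + 13]
32. n9.ok = "zwz"  [B.tag ++ "z"]
33. n17.fin = -9  [len(B.ok) - 12]
34. n17.lab = true  [S₁.sig > 10]
35. n17.cnt = 21  [S₁.sig + 10]
36. n18.idx = true  [terminal]
37. n19.tag = "nq"  ["nq"]
38. n20.depth = 23  [terminal]
39. n19.acc = 9  [9]
40. n19.ok = "znq"  ["z" ++ B.tag]
41. n21.fin = 14  [terminal]
42. n17.ok = 1  [B.acc * 2 - 17]
43. n0.live = true  [S₁.sig > 10]
44. n0.sig = 25  [A.ok + 24]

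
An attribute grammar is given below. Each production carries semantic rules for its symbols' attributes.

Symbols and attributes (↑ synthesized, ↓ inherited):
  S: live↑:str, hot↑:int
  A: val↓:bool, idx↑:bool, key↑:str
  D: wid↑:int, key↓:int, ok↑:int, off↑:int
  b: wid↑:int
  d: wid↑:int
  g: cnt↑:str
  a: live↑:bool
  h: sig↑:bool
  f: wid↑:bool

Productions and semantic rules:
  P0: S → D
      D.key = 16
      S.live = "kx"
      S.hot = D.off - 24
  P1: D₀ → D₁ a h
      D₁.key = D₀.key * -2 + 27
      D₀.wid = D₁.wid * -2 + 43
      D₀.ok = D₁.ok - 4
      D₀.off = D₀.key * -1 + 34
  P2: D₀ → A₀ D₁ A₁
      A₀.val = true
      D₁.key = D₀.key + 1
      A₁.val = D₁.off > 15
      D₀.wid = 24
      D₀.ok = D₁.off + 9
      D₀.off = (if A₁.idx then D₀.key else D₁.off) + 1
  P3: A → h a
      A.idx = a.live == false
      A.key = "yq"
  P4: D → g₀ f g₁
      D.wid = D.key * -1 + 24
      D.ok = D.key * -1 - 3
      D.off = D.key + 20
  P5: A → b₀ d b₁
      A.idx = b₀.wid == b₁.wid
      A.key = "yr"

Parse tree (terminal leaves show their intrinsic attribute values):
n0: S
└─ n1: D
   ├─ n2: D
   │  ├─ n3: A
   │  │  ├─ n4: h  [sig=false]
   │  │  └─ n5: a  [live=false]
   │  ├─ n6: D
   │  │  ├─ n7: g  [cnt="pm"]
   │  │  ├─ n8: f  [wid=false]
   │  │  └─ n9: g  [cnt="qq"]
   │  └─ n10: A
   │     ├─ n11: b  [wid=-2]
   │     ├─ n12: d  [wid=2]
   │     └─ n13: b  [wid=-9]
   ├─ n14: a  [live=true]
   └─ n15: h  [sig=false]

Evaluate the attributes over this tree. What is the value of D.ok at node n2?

25

1. n1.key = 16  [16]
2. n2.key = -5  [D₀.key * -2 + 27]
3. n3.val = true  [true]
4. n4.sig = false  [terminal]
5. n5.live = false  [terminal]
6. n3.idx = true  [a.live == false]
7. n3.key = "yq"  ["yq"]
8. n6.key = -4  [D₀.key + 1]
9. n7.cnt = "pm"  [terminal]
10. n8.wid = false  [terminal]
11. n9.cnt = "qq"  [terminal]
12. n6.wid = 28  [D.key * -1 + 24]
13. n6.ok = 1  [D.key * -1 - 3]
14. n6.off = 16  [D.key + 20]
15. n10.val = true  [D₁.off > 15]
16. n11.wid = -2  [terminal]
17. n12.wid = 2  [terminal]
18. n13.wid = -9  [terminal]
19. n10.idx = false  [b₀.wid == b₁.wid]
20. n10.key = "yr"  ["yr"]
21. n2.wid = 24  [24]
22. n2.ok = 25  [D₁.off + 9]
23. n2.off = 17  [(if A₁.idx then D₀.key else D₁.off) + 1]
24. n14.live = true  [terminal]
25. n15.sig = false  [terminal]
26. n1.wid = -5  [D₁.wid * -2 + 43]
27. n1.ok = 21  [D₁.ok - 4]
28. n1.off = 18  [D₀.key * -1 + 34]
29. n0.live = "kx"  ["kx"]
30. n0.hot = -6  [D.off - 24]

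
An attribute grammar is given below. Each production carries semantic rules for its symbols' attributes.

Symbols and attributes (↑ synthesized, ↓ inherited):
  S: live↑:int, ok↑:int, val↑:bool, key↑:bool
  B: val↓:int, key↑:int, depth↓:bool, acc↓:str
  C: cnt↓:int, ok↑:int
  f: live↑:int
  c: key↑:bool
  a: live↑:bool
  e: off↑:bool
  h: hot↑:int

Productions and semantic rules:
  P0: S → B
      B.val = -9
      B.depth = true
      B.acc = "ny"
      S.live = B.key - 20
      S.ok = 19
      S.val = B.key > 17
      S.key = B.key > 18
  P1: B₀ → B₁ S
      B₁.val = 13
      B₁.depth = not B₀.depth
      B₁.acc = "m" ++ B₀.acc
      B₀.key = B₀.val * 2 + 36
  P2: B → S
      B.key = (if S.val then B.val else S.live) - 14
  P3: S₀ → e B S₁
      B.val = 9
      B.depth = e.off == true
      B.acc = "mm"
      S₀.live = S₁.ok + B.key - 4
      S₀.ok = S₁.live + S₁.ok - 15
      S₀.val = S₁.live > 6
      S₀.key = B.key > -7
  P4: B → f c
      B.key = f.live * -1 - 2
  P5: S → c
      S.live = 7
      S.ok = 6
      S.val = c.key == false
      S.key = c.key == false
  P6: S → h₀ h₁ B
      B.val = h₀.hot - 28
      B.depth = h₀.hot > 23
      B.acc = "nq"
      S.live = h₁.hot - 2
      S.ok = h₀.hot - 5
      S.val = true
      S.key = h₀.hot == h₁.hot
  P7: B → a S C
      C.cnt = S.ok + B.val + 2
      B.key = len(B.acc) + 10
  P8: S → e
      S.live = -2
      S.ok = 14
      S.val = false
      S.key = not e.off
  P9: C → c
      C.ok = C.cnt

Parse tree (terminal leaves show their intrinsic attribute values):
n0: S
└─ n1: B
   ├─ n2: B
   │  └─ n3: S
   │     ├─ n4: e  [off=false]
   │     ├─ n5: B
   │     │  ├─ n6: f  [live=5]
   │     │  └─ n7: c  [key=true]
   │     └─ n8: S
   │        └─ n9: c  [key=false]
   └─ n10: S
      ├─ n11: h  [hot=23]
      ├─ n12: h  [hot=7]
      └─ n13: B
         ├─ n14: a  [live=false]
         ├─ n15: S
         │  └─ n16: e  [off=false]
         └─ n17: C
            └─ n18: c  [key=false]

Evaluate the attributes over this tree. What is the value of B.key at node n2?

-1

1. n1.val = -9  [-9]
2. n1.depth = true  [true]
3. n1.acc = "ny"  ["ny"]
4. n2.val = 13  [13]
5. n2.depth = false  [not B₀.depth]
6. n2.acc = "mny"  ["m" ++ B₀.acc]
7. n4.off = false  [terminal]
8. n5.val = 9  [9]
9. n5.depth = false  [e.off == true]
10. n5.acc = "mm"  ["mm"]
11. n6.live = 5  [terminal]
12. n7.key = true  [terminal]
13. n5.key = -7  [f.live * -1 - 2]
14. n9.key = false  [terminal]
15. n8.live = 7  [7]
16. n8.ok = 6  [6]
17. n8.val = true  [c.key == false]
18. n8.key = true  [c.key == false]
19. n3.live = -5  [S₁.ok + B.key - 4]
20. n3.ok = -2  [S₁.live + S₁.ok - 15]
21. n3.val = true  [S₁.live > 6]
22. n3.key = false  [B.key > -7]
23. n2.key = -1  [(if S.val then B.val else S.live) - 14]
24. n11.hot = 23  [terminal]
25. n12.hot = 7  [terminal]
26. n13.val = -5  [h₀.hot - 28]
27. n13.depth = false  [h₀.hot > 23]
28. n13.acc = "nq"  ["nq"]
29. n14.live = false  [terminal]
30. n16.off = false  [terminal]
31. n15.live = -2  [-2]
32. n15.ok = 14  [14]
33. n15.val = false  [false]
34. n15.key = true  [not e.off]
35. n17.cnt = 11  [S.ok + B.val + 2]
36. n18.key = false  [terminal]
37. n17.ok = 11  [C.cnt]
38. n13.key = 12  [len(B.acc) + 10]
39. n10.live = 5  [h₁.hot - 2]
40. n10.ok = 18  [h₀.hot - 5]
41. n10.val = true  [true]
42. n10.key = false  [h₀.hot == h₁.hot]
43. n1.key = 18  [B₀.val * 2 + 36]
44. n0.live = -2  [B.key - 20]
45. n0.ok = 19  [19]
46. n0.val = true  [B.key > 17]
47. n0.key = false  [B.key > 18]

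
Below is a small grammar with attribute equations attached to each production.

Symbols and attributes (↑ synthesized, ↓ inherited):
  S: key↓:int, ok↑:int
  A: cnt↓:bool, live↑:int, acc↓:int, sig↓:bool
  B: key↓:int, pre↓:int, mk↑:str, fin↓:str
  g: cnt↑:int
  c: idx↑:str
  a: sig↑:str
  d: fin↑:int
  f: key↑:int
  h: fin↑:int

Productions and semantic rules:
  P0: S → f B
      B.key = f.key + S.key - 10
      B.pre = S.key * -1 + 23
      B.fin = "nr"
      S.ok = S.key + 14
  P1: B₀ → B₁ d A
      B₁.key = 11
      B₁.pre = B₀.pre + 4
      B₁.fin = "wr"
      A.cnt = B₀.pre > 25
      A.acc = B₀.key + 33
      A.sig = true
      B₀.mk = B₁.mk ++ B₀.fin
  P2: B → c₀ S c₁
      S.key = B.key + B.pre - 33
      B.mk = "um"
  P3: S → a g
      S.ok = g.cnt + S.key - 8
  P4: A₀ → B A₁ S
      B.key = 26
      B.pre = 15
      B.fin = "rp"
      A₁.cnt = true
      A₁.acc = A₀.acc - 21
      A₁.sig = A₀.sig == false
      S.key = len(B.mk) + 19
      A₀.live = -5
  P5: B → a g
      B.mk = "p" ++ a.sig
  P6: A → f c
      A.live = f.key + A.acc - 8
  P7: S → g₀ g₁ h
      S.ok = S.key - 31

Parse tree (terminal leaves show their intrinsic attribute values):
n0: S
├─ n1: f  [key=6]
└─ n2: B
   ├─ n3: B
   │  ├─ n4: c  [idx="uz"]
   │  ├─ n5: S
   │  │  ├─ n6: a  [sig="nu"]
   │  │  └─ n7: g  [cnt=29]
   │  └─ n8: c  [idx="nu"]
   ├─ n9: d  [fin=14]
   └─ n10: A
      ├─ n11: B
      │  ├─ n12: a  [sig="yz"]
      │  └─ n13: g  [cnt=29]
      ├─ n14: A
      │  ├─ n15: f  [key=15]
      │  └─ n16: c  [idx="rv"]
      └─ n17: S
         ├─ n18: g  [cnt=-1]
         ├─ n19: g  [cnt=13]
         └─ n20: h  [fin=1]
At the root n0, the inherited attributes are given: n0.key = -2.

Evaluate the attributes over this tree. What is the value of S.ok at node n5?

28

1. n0.key = -2  [given at root]
2. n1.key = 6  [terminal]
3. n2.key = -6  [f.key + S.key - 10]
4. n2.pre = 25  [S.key * -1 + 23]
5. n2.fin = "nr"  ["nr"]
6. n3.key = 11  [11]
7. n3.pre = 29  [B₀.pre + 4]
8. n3.fin = "wr"  ["wr"]
9. n4.idx = "uz"  [terminal]
10. n5.key = 7  [B.key + B.pre - 33]
11. n6.sig = "nu"  [terminal]
12. n7.cnt = 29  [terminal]
13. n5.ok = 28  [g.cnt + S.key - 8]
14. n8.idx = "nu"  [terminal]
15. n3.mk = "um"  ["um"]
16. n9.fin = 14  [terminal]
17. n10.cnt = false  [B₀.pre > 25]
18. n10.acc = 27  [B₀.key + 33]
19. n10.sig = true  [true]
20. n11.key = 26  [26]
21. n11.pre = 15  [15]
22. n11.fin = "rp"  ["rp"]
23. n12.sig = "yz"  [terminal]
24. n13.cnt = 29  [terminal]
25. n11.mk = "pyz"  ["p" ++ a.sig]
26. n14.cnt = true  [true]
27. n14.acc = 6  [A₀.acc - 21]
28. n14.sig = false  [A₀.sig == false]
29. n15.key = 15  [terminal]
30. n16.idx = "rv"  [terminal]
31. n14.live = 13  [f.key + A.acc - 8]
32. n17.key = 22  [len(B.mk) + 19]
33. n18.cnt = -1  [terminal]
34. n19.cnt = 13  [terminal]
35. n20.fin = 1  [terminal]
36. n17.ok = -9  [S.key - 31]
37. n10.live = -5  [-5]
38. n2.mk = "umnr"  [B₁.mk ++ B₀.fin]
39. n0.ok = 12  [S.key + 14]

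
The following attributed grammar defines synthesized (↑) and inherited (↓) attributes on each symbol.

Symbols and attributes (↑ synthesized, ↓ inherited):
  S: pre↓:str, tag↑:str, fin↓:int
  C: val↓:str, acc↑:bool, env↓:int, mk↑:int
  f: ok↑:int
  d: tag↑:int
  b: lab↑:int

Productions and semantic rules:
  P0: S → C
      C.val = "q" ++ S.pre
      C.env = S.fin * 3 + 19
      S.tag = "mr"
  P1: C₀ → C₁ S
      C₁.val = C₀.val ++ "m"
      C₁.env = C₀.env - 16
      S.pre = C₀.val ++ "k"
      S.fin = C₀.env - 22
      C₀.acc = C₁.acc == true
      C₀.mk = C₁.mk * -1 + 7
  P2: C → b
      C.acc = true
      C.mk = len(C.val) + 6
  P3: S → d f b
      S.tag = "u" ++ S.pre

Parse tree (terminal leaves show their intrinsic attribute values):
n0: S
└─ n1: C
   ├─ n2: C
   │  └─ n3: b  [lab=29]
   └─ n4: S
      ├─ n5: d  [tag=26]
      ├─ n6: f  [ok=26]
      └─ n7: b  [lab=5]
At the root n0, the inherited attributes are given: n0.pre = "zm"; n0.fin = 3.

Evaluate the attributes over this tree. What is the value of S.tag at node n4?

1. n0.pre = "zm"  [given at root]
2. n0.fin = 3  [given at root]
3. n1.val = "qzm"  ["q" ++ S.pre]
4. n1.env = 28  [S.fin * 3 + 19]
5. n2.val = "qzmm"  [C₀.val ++ "m"]
6. n2.env = 12  [C₀.env - 16]
7. n3.lab = 29  [terminal]
8. n2.acc = true  [true]
9. n2.mk = 10  [len(C.val) + 6]
10. n4.pre = "qzmk"  [C₀.val ++ "k"]
11. n4.fin = 6  [C₀.env - 22]
12. n5.tag = 26  [terminal]
13. n6.ok = 26  [terminal]
14. n7.lab = 5  [terminal]
15. n4.tag = "uqzmk"  ["u" ++ S.pre]
16. n1.acc = true  [C₁.acc == true]
17. n1.mk = -3  [C₁.mk * -1 + 7]
18. n0.tag = "mr"  ["mr"]

"uqzmk"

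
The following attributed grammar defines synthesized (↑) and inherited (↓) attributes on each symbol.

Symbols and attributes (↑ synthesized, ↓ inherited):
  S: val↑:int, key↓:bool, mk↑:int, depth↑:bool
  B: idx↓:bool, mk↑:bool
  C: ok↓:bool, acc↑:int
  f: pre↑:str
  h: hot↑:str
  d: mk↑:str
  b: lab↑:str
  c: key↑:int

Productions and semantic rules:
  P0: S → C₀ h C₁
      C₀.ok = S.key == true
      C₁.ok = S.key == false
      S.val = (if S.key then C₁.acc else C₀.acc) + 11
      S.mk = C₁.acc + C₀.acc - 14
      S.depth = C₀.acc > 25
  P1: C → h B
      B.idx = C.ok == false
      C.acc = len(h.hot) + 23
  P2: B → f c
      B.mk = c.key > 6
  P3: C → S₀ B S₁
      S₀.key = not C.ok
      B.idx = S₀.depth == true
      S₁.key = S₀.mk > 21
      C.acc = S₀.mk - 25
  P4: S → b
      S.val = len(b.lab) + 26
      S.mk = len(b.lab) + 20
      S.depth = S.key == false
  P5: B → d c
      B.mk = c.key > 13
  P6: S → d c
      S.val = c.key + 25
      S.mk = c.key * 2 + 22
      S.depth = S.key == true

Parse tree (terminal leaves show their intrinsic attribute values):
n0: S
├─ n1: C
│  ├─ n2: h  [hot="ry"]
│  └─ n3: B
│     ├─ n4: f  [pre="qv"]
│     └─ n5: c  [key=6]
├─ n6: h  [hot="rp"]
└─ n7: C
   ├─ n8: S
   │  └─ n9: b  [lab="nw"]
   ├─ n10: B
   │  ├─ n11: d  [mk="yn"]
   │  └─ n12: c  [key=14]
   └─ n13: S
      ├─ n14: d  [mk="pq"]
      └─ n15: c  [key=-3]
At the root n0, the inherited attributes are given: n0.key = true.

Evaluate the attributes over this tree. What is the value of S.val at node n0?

8

1. n0.key = true  [given at root]
2. n1.ok = true  [S.key == true]
3. n2.hot = "ry"  [terminal]
4. n3.idx = false  [C.ok == false]
5. n4.pre = "qv"  [terminal]
6. n5.key = 6  [terminal]
7. n3.mk = false  [c.key > 6]
8. n1.acc = 25  [len(h.hot) + 23]
9. n6.hot = "rp"  [terminal]
10. n7.ok = false  [S.key == false]
11. n8.key = true  [not C.ok]
12. n9.lab = "nw"  [terminal]
13. n8.val = 28  [len(b.lab) + 26]
14. n8.mk = 22  [len(b.lab) + 20]
15. n8.depth = false  [S.key == false]
16. n10.idx = false  [S₀.depth == true]
17. n11.mk = "yn"  [terminal]
18. n12.key = 14  [terminal]
19. n10.mk = true  [c.key > 13]
20. n13.key = true  [S₀.mk > 21]
21. n14.mk = "pq"  [terminal]
22. n15.key = -3  [terminal]
23. n13.val = 22  [c.key + 25]
24. n13.mk = 16  [c.key * 2 + 22]
25. n13.depth = true  [S.key == true]
26. n7.acc = -3  [S₀.mk - 25]
27. n0.val = 8  [(if S.key then C₁.acc else C₀.acc) + 11]
28. n0.mk = 8  [C₁.acc + C₀.acc - 14]
29. n0.depth = false  [C₀.acc > 25]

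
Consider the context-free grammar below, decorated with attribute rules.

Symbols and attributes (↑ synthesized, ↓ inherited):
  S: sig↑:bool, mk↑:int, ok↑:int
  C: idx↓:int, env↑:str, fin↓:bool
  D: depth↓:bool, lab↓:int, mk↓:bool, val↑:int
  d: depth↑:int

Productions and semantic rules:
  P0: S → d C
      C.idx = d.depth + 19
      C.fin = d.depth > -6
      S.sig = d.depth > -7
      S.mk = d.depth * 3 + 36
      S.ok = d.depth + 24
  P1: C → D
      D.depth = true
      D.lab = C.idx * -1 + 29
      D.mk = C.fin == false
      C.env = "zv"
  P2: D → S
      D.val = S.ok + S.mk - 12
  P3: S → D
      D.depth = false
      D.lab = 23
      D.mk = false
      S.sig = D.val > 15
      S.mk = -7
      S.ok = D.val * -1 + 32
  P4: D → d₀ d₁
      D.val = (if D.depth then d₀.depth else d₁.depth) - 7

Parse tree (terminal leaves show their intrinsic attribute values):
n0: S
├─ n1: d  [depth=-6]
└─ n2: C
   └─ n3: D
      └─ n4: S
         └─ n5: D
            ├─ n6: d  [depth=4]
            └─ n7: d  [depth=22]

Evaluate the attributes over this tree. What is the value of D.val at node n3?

-2

1. n1.depth = -6  [terminal]
2. n2.idx = 13  [d.depth + 19]
3. n2.fin = false  [d.depth > -6]
4. n3.depth = true  [true]
5. n3.lab = 16  [C.idx * -1 + 29]
6. n3.mk = true  [C.fin == false]
7. n5.depth = false  [false]
8. n5.lab = 23  [23]
9. n5.mk = false  [false]
10. n6.depth = 4  [terminal]
11. n7.depth = 22  [terminal]
12. n5.val = 15  [(if D.depth then d₀.depth else d₁.depth) - 7]
13. n4.sig = false  [D.val > 15]
14. n4.mk = -7  [-7]
15. n4.ok = 17  [D.val * -1 + 32]
16. n3.val = -2  [S.ok + S.mk - 12]
17. n2.env = "zv"  ["zv"]
18. n0.sig = true  [d.depth > -7]
19. n0.mk = 18  [d.depth * 3 + 36]
20. n0.ok = 18  [d.depth + 24]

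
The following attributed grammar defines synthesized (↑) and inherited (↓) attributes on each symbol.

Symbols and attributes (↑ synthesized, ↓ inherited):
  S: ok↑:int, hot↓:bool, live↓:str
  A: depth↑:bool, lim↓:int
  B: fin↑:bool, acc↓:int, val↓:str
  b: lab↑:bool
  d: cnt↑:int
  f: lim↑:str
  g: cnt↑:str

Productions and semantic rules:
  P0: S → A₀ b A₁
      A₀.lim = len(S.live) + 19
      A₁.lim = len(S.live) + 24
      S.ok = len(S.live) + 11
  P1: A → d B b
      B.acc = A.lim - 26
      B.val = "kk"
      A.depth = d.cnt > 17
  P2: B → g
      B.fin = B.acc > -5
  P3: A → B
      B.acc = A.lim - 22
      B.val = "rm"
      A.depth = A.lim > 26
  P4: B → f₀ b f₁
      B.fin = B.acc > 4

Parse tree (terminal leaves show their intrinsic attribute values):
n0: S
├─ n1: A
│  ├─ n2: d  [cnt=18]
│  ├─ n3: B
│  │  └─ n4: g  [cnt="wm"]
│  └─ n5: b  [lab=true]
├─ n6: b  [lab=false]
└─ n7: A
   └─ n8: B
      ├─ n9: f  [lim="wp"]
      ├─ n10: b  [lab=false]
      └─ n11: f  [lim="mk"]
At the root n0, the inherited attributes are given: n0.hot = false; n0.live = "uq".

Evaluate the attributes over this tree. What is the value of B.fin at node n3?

false

1. n0.hot = false  [given at root]
2. n0.live = "uq"  [given at root]
3. n1.lim = 21  [len(S.live) + 19]
4. n2.cnt = 18  [terminal]
5. n3.acc = -5  [A.lim - 26]
6. n3.val = "kk"  ["kk"]
7. n4.cnt = "wm"  [terminal]
8. n3.fin = false  [B.acc > -5]
9. n5.lab = true  [terminal]
10. n1.depth = true  [d.cnt > 17]
11. n6.lab = false  [terminal]
12. n7.lim = 26  [len(S.live) + 24]
13. n8.acc = 4  [A.lim - 22]
14. n8.val = "rm"  ["rm"]
15. n9.lim = "wp"  [terminal]
16. n10.lab = false  [terminal]
17. n11.lim = "mk"  [terminal]
18. n8.fin = false  [B.acc > 4]
19. n7.depth = false  [A.lim > 26]
20. n0.ok = 13  [len(S.live) + 11]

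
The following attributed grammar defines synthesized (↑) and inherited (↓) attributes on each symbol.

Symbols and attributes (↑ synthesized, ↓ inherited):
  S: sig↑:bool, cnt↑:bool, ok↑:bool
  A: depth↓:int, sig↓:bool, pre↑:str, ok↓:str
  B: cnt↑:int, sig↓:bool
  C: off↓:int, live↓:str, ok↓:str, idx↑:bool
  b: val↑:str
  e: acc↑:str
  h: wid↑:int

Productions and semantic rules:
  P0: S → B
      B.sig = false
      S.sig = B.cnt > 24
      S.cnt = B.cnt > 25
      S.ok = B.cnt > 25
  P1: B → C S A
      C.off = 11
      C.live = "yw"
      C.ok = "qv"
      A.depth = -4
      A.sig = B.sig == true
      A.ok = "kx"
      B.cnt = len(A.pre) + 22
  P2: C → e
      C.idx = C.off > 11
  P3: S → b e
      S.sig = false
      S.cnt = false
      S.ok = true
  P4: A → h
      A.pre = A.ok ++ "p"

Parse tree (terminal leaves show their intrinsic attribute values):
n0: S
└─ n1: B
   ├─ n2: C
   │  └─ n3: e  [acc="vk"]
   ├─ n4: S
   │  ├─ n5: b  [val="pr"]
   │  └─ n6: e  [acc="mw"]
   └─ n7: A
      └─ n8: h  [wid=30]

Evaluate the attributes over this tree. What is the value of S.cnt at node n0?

false

1. n1.sig = false  [false]
2. n2.off = 11  [11]
3. n2.live = "yw"  ["yw"]
4. n2.ok = "qv"  ["qv"]
5. n3.acc = "vk"  [terminal]
6. n2.idx = false  [C.off > 11]
7. n5.val = "pr"  [terminal]
8. n6.acc = "mw"  [terminal]
9. n4.sig = false  [false]
10. n4.cnt = false  [false]
11. n4.ok = true  [true]
12. n7.depth = -4  [-4]
13. n7.sig = false  [B.sig == true]
14. n7.ok = "kx"  ["kx"]
15. n8.wid = 30  [terminal]
16. n7.pre = "kxp"  [A.ok ++ "p"]
17. n1.cnt = 25  [len(A.pre) + 22]
18. n0.sig = true  [B.cnt > 24]
19. n0.cnt = false  [B.cnt > 25]
20. n0.ok = false  [B.cnt > 25]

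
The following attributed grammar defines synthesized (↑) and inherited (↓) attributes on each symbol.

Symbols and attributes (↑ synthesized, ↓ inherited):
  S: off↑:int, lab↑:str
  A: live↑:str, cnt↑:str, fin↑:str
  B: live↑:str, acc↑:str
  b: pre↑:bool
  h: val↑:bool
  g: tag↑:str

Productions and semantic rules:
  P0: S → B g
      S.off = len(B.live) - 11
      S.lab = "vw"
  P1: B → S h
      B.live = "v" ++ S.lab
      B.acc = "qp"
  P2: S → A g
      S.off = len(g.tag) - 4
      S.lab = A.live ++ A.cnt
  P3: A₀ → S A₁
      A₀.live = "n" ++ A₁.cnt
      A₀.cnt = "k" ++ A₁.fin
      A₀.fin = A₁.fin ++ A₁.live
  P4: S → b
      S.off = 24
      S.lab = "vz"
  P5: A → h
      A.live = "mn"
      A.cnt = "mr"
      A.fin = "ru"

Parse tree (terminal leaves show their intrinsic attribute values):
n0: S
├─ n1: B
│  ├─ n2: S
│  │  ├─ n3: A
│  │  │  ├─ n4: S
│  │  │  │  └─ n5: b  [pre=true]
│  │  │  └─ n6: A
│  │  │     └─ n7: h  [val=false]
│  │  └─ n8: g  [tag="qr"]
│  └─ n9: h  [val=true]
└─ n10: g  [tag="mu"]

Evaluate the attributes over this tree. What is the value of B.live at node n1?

"vnmrkru"

1. n5.pre = true  [terminal]
2. n4.off = 24  [24]
3. n4.lab = "vz"  ["vz"]
4. n7.val = false  [terminal]
5. n6.live = "mn"  ["mn"]
6. n6.cnt = "mr"  ["mr"]
7. n6.fin = "ru"  ["ru"]
8. n3.live = "nmr"  ["n" ++ A₁.cnt]
9. n3.cnt = "kru"  ["k" ++ A₁.fin]
10. n3.fin = "rumn"  [A₁.fin ++ A₁.live]
11. n8.tag = "qr"  [terminal]
12. n2.off = -2  [len(g.tag) - 4]
13. n2.lab = "nmrkru"  [A.live ++ A.cnt]
14. n9.val = true  [terminal]
15. n1.live = "vnmrkru"  ["v" ++ S.lab]
16. n1.acc = "qp"  ["qp"]
17. n10.tag = "mu"  [terminal]
18. n0.off = -4  [len(B.live) - 11]
19. n0.lab = "vw"  ["vw"]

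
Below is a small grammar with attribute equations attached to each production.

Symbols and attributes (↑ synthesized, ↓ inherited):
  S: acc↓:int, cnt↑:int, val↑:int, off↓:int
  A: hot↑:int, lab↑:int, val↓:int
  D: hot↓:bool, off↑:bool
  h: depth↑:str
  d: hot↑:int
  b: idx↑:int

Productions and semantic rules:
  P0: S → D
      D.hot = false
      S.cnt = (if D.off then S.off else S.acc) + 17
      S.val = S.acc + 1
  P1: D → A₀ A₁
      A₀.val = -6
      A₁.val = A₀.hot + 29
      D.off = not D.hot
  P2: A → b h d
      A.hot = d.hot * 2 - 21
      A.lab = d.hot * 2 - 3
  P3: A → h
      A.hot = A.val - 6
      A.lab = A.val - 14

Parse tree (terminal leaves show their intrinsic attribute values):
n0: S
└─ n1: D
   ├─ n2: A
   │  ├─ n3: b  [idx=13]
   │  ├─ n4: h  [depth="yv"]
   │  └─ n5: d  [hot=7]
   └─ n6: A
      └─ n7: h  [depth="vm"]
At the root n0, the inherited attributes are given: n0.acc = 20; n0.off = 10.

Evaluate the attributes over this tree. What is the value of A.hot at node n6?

16

1. n0.acc = 20  [given at root]
2. n0.off = 10  [given at root]
3. n1.hot = false  [false]
4. n2.val = -6  [-6]
5. n3.idx = 13  [terminal]
6. n4.depth = "yv"  [terminal]
7. n5.hot = 7  [terminal]
8. n2.hot = -7  [d.hot * 2 - 21]
9. n2.lab = 11  [d.hot * 2 - 3]
10. n6.val = 22  [A₀.hot + 29]
11. n7.depth = "vm"  [terminal]
12. n6.hot = 16  [A.val - 6]
13. n6.lab = 8  [A.val - 14]
14. n1.off = true  [not D.hot]
15. n0.cnt = 27  [(if D.off then S.off else S.acc) + 17]
16. n0.val = 21  [S.acc + 1]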